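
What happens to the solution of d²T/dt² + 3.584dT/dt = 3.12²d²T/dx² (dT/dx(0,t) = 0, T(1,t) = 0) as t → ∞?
T → 0. Damping (γ=3.584) dissipates energy; oscillations decay exponentially.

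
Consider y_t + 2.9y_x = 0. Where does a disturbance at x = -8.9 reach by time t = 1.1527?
At x = -5.55717. The characteristic carries data from (-8.9, 0) to (-5.55717, 1.1527).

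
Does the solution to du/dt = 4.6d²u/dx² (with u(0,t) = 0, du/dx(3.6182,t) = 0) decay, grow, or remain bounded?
u → 0. Heat escapes through the Dirichlet boundary.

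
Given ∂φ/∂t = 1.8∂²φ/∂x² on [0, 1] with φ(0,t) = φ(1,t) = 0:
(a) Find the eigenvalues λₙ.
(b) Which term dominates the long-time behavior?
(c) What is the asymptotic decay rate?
Eigenvalues: λₙ = 1.8n²π².
First three modes:
  n=1: λ₁ = 1.8π² ≈ 17.765
  n=2: λ₂ = 7.2π² ≈ 71.061 (4× faster decay)
  n=3: λ₃ = 16.2π² ≈ 159.888 (9× faster decay)
As t → ∞, higher modes decay exponentially faster. The n=1 mode dominates: φ ~ c₁ sin(πx) e^{-λ₁t}.
Decay rate: λ₁ = 1.8π² ≈ 17.765.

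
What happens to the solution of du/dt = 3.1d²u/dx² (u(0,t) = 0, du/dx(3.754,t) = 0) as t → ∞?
u → 0. Heat escapes through the Dirichlet boundary.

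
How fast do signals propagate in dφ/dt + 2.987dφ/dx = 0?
Speed = 2.987. Information travels along x - 2.987t = const (rightward).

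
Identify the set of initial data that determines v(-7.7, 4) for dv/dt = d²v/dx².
The entire real line. The heat equation has infinite propagation speed: any initial disturbance instantly affects all points (though exponentially small far away).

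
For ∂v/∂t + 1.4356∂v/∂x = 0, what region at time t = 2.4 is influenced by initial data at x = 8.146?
At x = 11.59144. The characteristic carries data from (8.146, 0) to (11.59144, 2.4).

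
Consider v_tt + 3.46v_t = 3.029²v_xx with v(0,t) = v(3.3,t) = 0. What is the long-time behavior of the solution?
As t → ∞, v → 0. Damping (γ=3.46) dissipates energy; oscillations decay exponentially.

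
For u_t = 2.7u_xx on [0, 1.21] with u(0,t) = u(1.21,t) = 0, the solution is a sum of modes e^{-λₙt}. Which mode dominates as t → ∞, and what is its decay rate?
Eigenvalues: λₙ = 2.7n²π²/1.21².
First three modes:
  n=1: λ₁ = 2.7π²/1.21² ≈ 18.201
  n=2: λ₂ = 10.8π²/1.21² ≈ 72.804 (4× faster decay)
  n=3: λ₃ = 24.3π²/1.21² ≈ 163.808 (9× faster decay)
As t → ∞, higher modes decay exponentially faster. The n=1 mode dominates: u ~ c₁ sin(πx/1.21) e^{-λ₁t}.
Decay rate: λ₁ = 2.7π²/1.21² ≈ 18.201.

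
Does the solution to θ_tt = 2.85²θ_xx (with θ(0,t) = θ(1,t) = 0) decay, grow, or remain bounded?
θ oscillates (no decay). Energy is conserved; the solution oscillates indefinitely as standing waves.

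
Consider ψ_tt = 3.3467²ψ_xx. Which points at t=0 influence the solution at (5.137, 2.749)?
Domain of dependence: [-4.0630783, 14.3370783]. Signals travel at speed 3.3467, so data within |x - 5.137| ≤ 3.3467·2.749 = 9.2000783 can reach the point.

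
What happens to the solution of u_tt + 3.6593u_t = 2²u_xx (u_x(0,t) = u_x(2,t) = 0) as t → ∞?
u → constant (steady state). Damping (γ=3.6593) dissipates the nonconstant modes; with Neumann BCs the spatial average obeys M''+γM'=0 and tends to a finite limit.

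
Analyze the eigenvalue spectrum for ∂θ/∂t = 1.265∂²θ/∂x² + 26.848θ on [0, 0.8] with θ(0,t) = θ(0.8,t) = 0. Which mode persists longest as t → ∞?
Eigenvalues: λₙ = 1.265n²π²/0.8² - 26.848.
First three modes:
  n=1: λ₁ = 1.265π²/0.8² - 26.848 ≈ -7.34
  n=2: λ₂ = 5.06π²/0.8² - 26.848 ≈ 51.184
  n=3: λ₃ = 11.385π²/0.8² - 26.848 ≈ 148.723
Since 1.265π²/0.8² ≈ 19.508 < 26.848, λ₁ < 0.
The n=1 mode grows fastest (−λₙ is largest for n=1) → dominates.
Asymptotic: θ ~ c₁ sin(πx/0.8) e^{7.34t} (exponential growth at rate −λ₁ ≈ 7.34).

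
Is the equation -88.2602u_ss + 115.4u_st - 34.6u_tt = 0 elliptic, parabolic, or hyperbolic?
Computing B² - 4AC with A = -88.2602, B = 115.4, C = -34.6: discriminant = 1101.94832 (positive). Answer: hyperbolic.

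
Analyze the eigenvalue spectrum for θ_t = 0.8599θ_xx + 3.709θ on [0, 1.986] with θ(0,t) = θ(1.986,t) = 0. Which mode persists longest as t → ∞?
Eigenvalues: λₙ = 0.8599n²π²/1.986² - 3.709.
First three modes:
  n=1: λ₁ = 0.8599π²/1.986² - 3.709 ≈ -1.557
  n=2: λ₂ = 3.4396π²/1.986² - 3.709 ≈ 4.898
  n=3: λ₃ = 7.7391π²/1.986² - 3.709 ≈ 15.657
Since 0.8599π²/1.986² ≈ 2.152 < 3.709, λ₁ < 0.
The n=1 mode grows fastest (−λₙ is largest for n=1) → dominates.
Asymptotic: θ ~ c₁ sin(πx/1.986) e^{1.557t} (exponential growth at rate −λ₁ ≈ 1.557).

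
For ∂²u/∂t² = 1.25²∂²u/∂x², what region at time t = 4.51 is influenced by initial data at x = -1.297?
Domain of influence: [-6.9345, 4.3405]. Data at x = -1.297 spreads outward at speed 1.25.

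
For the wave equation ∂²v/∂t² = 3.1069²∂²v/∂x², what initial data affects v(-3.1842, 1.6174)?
Domain of dependence: [-8.20930006, 1.84090006]. Signals travel at speed 3.1069, so data within |x - -3.1842| ≤ 3.1069·1.6174 = 5.02510006 can reach the point.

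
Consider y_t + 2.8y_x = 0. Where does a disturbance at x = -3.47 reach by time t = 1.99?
At x = 2.102. The characteristic carries data from (-3.47, 0) to (2.102, 1.99).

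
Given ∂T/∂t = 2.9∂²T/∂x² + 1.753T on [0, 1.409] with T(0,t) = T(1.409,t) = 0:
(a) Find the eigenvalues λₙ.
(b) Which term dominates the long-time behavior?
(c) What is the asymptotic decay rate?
Eigenvalues: λₙ = 2.9n²π²/1.409² - 1.753.
First three modes:
  n=1: λ₁ = 2.9π²/1.409² - 1.753 ≈ 12.664
  n=2: λ₂ = 11.6π²/1.409² - 1.753 ≈ 55.915
  n=3: λ₃ = 26.1π²/1.409² - 1.753 ≈ 128
Since 2.9π²/1.409² ≈ 14.417 > 1.753, all λₙ > 0.
The n=1 mode decays slowest → dominates as t → ∞.
Asymptotic: T ~ c₁ sin(πx/1.409) e^{-λ₁t} with decay rate λ₁ ≈ 12.664.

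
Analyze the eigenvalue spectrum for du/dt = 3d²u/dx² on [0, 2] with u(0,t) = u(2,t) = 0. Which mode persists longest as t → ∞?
Eigenvalues: λₙ = 3n²π²/2².
First three modes:
  n=1: λ₁ = 3π²/2² ≈ 7.402
  n=2: λ₂ = 12π²/2² ≈ 29.609 (4× faster decay)
  n=3: λ₃ = 27π²/2² ≈ 66.62 (9× faster decay)
As t → ∞, higher modes decay exponentially faster. The n=1 mode dominates: u ~ c₁ sin(πx/2) e^{-λ₁t}.
Decay rate: λ₁ = 3π²/2² ≈ 7.402.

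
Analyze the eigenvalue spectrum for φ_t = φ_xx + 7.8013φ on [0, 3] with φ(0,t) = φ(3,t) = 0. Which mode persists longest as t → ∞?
Eigenvalues: λₙ = n²π²/3² - 7.8013.
First three modes:
  n=1: λ₁ = π²/3² - 7.8013 ≈ -6.705
  n=2: λ₂ = 4π²/3² - 7.8013 ≈ -3.415
  n=3: λ₃ = 9π²/3² - 7.8013 ≈ 2.068
Since π²/3² ≈ 1.097 < 7.8013, λ₁ < 0.
The n=1 mode grows fastest (−λₙ is largest for n=1) → dominates.
Asymptotic: φ ~ c₁ sin(πx/3) e^{6.705t} (exponential growth at rate −λ₁ ≈ 6.705).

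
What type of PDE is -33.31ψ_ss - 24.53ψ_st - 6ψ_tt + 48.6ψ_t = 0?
With A = -33.31, B = -24.53, C = -6, the discriminant is -197.7191. This is an elliptic PDE.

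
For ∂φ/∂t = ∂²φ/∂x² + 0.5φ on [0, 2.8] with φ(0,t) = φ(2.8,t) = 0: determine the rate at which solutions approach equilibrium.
Eigenvalues: λₙ = n²π²/2.8² - 0.5.
First three modes:
  n=1: λ₁ = π²/2.8² - 0.5 ≈ 0.759
  n=2: λ₂ = 4π²/2.8² - 0.5 ≈ 4.536
  n=3: λ₃ = 9π²/2.8² - 0.5 ≈ 10.83
Since π²/2.8² ≈ 1.259 > 0.5, all λₙ > 0.
The n=1 mode decays slowest → dominates as t → ∞.
Asymptotic: φ ~ c₁ sin(πx/2.8) e^{-λ₁t} with decay rate λ₁ ≈ 0.759.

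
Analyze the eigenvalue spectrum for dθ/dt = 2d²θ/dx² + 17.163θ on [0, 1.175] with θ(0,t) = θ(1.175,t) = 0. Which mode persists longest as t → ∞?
Eigenvalues: λₙ = 2n²π²/1.175² - 17.163.
First three modes:
  n=1: λ₁ = 2π²/1.175² - 17.163 ≈ -2.866
  n=2: λ₂ = 8π²/1.175² - 17.163 ≈ 40.026
  n=3: λ₃ = 18π²/1.175² - 17.163 ≈ 111.513
Since 2π²/1.175² ≈ 14.297 < 17.163, λ₁ < 0.
The n=1 mode grows fastest (−λₙ is largest for n=1) → dominates.
Asymptotic: θ ~ c₁ sin(πx/1.175) e^{2.866t} (exponential growth at rate −λ₁ ≈ 2.866).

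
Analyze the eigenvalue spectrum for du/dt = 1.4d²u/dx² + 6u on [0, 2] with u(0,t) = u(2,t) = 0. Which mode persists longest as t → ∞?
Eigenvalues: λₙ = 1.4n²π²/2² - 6.
First three modes:
  n=1: λ₁ = 1.4π²/2² - 6 ≈ -2.546
  n=2: λ₂ = 5.6π²/2² - 6 ≈ 7.817
  n=3: λ₃ = 12.6π²/2² - 6 ≈ 25.089
Since 1.4π²/2² ≈ 3.454 < 6, λ₁ < 0.
The n=1 mode grows fastest (−λₙ is largest for n=1) → dominates.
Asymptotic: u ~ c₁ sin(πx/2) e^{2.546t} (exponential growth at rate −λ₁ ≈ 2.546).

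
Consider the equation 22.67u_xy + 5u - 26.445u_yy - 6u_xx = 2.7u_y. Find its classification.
Rewriting in standard form: -6u_xx + 22.67u_xy - 26.445u_yy - 2.7u_y + 5u = 0. Elliptic. (A = -6, B = 22.67, C = -26.445 gives B² - 4AC = -120.7511.)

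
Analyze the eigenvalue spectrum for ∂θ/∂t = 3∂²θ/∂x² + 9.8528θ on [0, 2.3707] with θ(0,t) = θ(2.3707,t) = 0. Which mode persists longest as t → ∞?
Eigenvalues: λₙ = 3n²π²/2.3707² - 9.8528.
First three modes:
  n=1: λ₁ = 3π²/2.3707² - 9.8528 ≈ -4.585
  n=2: λ₂ = 12π²/2.3707² - 9.8528 ≈ 11.22
  n=3: λ₃ = 27π²/2.3707² - 9.8528 ≈ 37.562
Since 3π²/2.3707² ≈ 5.268 < 9.8528, λ₁ < 0.
The n=1 mode grows fastest (−λₙ is largest for n=1) → dominates.
Asymptotic: θ ~ c₁ sin(πx/2.3707) e^{4.585t} (exponential growth at rate −λ₁ ≈ 4.585).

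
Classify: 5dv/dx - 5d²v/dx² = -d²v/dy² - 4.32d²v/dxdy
Rewriting in standard form: -5d²v/dx² + 4.32d²v/dxdy + d²v/dy² + 5dv/dx = 0. Hyperbolic (discriminant = 38.6624).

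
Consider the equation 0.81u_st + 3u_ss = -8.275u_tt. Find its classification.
Rewriting in standard form: 3u_ss + 0.81u_st + 8.275u_tt = 0. Elliptic. (A = 3, B = 0.81, C = 8.275 gives B² - 4AC = -98.6439.)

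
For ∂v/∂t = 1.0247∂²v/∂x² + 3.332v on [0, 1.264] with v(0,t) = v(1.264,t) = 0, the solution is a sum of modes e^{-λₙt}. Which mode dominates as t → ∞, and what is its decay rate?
Eigenvalues: λₙ = 1.0247n²π²/1.264² - 3.332.
First three modes:
  n=1: λ₁ = 1.0247π²/1.264² - 3.332 ≈ 2.998
  n=2: λ₂ = 4.0988π²/1.264² - 3.332 ≈ 21.988
  n=3: λ₃ = 9.2223π²/1.264² - 3.332 ≈ 53.638
Since 1.0247π²/1.264² ≈ 6.33 > 3.332, all λₙ > 0.
The n=1 mode decays slowest → dominates as t → ∞.
Asymptotic: v ~ c₁ sin(πx/1.264) e^{-λ₁t} with decay rate λ₁ ≈ 2.998.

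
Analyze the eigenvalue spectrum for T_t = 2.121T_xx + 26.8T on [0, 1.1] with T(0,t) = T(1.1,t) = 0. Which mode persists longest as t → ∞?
Eigenvalues: λₙ = 2.121n²π²/1.1² - 26.8.
First three modes:
  n=1: λ₁ = 2.121π²/1.1² - 26.8 ≈ -9.5
  n=2: λ₂ = 8.484π²/1.1² - 26.8 ≈ 42.401
  n=3: λ₃ = 19.089π²/1.1² - 26.8 ≈ 128.903
Since 2.121π²/1.1² ≈ 17.3 < 26.8, λ₁ < 0.
The n=1 mode grows fastest (−λₙ is largest for n=1) → dominates.
Asymptotic: T ~ c₁ sin(πx/1.1) e^{9.5t} (exponential growth at rate −λ₁ ≈ 9.5).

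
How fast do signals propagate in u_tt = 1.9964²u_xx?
Speed = 1.9964. Information travels along characteristics x = x₀ ± 1.9964t.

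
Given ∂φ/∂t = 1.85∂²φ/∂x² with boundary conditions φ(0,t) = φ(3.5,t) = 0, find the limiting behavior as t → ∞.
φ → 0. Heat diffuses out through both boundaries.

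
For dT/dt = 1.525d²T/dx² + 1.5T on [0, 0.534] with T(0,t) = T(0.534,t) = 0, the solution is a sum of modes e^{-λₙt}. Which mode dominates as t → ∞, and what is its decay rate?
Eigenvalues: λₙ = 1.525n²π²/0.534² - 1.5.
First three modes:
  n=1: λ₁ = 1.525π²/0.534² - 1.5 ≈ 51.282
  n=2: λ₂ = 6.1π²/0.534² - 1.5 ≈ 209.629
  n=3: λ₃ = 13.725π²/0.534² - 1.5 ≈ 473.539
Since 1.525π²/0.534² ≈ 52.782 > 1.5, all λₙ > 0.
The n=1 mode decays slowest → dominates as t → ∞.
Asymptotic: T ~ c₁ sin(πx/0.534) e^{-λ₁t} with decay rate λ₁ ≈ 51.282.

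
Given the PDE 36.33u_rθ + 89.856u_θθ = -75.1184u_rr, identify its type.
Rewriting in standard form: 75.1184u_rr + 36.33u_rθ + 89.856u_θθ = 0. The second-order coefficients are A = 75.1184, B = 36.33, C = 89.856. Since B² - 4AC = -25679.4869016 < 0, this is an elliptic PDE.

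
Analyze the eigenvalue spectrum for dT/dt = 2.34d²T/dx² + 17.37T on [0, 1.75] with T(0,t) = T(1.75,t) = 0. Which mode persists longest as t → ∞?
Eigenvalues: λₙ = 2.34n²π²/1.75² - 17.37.
First three modes:
  n=1: λ₁ = 2.34π²/1.75² - 17.37 ≈ -9.829
  n=2: λ₂ = 9.36π²/1.75² - 17.37 ≈ 12.795
  n=3: λ₃ = 21.06π²/1.75² - 17.37 ≈ 50.501
Since 2.34π²/1.75² ≈ 7.541 < 17.37, λ₁ < 0.
The n=1 mode grows fastest (−λₙ is largest for n=1) → dominates.
Asymptotic: T ~ c₁ sin(πx/1.75) e^{9.829t} (exponential growth at rate −λ₁ ≈ 9.829).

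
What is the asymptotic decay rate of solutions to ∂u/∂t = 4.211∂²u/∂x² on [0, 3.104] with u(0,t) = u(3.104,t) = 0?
Eigenvalues: λₙ = 4.211n²π²/3.104².
First three modes:
  n=1: λ₁ = 4.211π²/3.104² ≈ 4.314
  n=2: λ₂ = 16.844π²/3.104² ≈ 17.254 (4× faster decay)
  n=3: λ₃ = 37.899π²/3.104² ≈ 38.823 (9× faster decay)
As t → ∞, higher modes decay exponentially faster. The n=1 mode dominates: u ~ c₁ sin(πx/3.104) e^{-λ₁t}.
Decay rate: λ₁ = 4.211π²/3.104² ≈ 4.314.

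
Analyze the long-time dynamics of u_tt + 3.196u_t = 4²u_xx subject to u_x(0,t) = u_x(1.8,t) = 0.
Long-time behavior: u → constant (steady state). Damping (γ=3.196) dissipates the nonconstant modes; with Neumann BCs the spatial average obeys M''+γM'=0 and tends to a finite limit.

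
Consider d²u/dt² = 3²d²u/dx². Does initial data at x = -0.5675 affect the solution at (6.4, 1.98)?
No. The domain of dependence is [0.46, 12.34], and -0.5675 is outside this interval.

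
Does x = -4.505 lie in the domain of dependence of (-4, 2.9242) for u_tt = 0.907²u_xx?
Yes. The domain of dependence is [-6.6522494, -1.3477506], and -4.505 ∈ [-6.6522494, -1.3477506].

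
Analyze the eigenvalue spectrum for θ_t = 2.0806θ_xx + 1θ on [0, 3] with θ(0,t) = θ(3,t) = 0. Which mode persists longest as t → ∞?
Eigenvalues: λₙ = 2.0806n²π²/3² - 1.
First three modes:
  n=1: λ₁ = 2.0806π²/3² - 1 ≈ 1.282
  n=2: λ₂ = 8.3224π²/3² - 1 ≈ 8.127
  n=3: λ₃ = 18.7254π²/3² - 1 ≈ 19.535
Since 2.0806π²/3² ≈ 2.282 > 1, all λₙ > 0.
The n=1 mode decays slowest → dominates as t → ∞.
Asymptotic: θ ~ c₁ sin(πx/3) e^{-λ₁t} with decay rate λ₁ ≈ 1.282.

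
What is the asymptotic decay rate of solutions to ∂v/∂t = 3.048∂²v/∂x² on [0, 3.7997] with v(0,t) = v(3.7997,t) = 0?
Eigenvalues: λₙ = 3.048n²π²/3.7997².
First three modes:
  n=1: λ₁ = 3.048π²/3.7997² ≈ 2.084
  n=2: λ₂ = 12.192π²/3.7997² ≈ 8.334 (4× faster decay)
  n=3: λ₃ = 27.432π²/3.7997² ≈ 18.752 (9× faster decay)
As t → ∞, higher modes decay exponentially faster. The n=1 mode dominates: v ~ c₁ sin(πx/3.7997) e^{-λ₁t}.
Decay rate: λ₁ = 3.048π²/3.7997² ≈ 2.084.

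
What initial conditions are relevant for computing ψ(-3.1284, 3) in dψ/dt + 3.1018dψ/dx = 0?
A single point: x = -12.4338. The characteristic through (-3.1284, 3) is x - 3.1018t = const, so x = -3.1284 - 3.1018·3 = -12.4338.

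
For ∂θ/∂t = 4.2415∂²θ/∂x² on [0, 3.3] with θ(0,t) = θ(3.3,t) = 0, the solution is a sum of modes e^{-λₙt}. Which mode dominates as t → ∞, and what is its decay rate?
Eigenvalues: λₙ = 4.2415n²π²/3.3².
First three modes:
  n=1: λ₁ = 4.2415π²/3.3² ≈ 3.844
  n=2: λ₂ = 16.966π²/3.3² ≈ 15.376 (4× faster decay)
  n=3: λ₃ = 38.1735π²/3.3² ≈ 34.597 (9× faster decay)
As t → ∞, higher modes decay exponentially faster. The n=1 mode dominates: θ ~ c₁ sin(πx/3.3) e^{-λ₁t}.
Decay rate: λ₁ = 4.2415π²/3.3² ≈ 3.844.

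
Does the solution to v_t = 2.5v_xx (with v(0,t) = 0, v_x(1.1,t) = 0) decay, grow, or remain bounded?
v → 0. Heat escapes through the Dirichlet boundary.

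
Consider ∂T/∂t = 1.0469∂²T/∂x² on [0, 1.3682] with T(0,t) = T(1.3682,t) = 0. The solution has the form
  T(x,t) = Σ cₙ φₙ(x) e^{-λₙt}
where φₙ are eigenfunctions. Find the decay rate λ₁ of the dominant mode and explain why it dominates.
Eigenvalues: λₙ = 1.0469n²π²/1.3682².
First three modes:
  n=1: λ₁ = 1.0469π²/1.3682² ≈ 5.52
  n=2: λ₂ = 4.1876π²/1.3682² ≈ 22.078 (4× faster decay)
  n=3: λ₃ = 9.4221π²/1.3682² ≈ 49.676 (9× faster decay)
As t → ∞, higher modes decay exponentially faster. The n=1 mode dominates: T ~ c₁ sin(πx/1.3682) e^{-λ₁t}.
Decay rate: λ₁ = 1.0469π²/1.3682² ≈ 5.52.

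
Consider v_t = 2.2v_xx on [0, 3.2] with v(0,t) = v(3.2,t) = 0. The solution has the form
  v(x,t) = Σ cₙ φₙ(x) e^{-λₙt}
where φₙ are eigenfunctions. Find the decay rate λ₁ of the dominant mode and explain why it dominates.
Eigenvalues: λₙ = 2.2n²π²/3.2².
First three modes:
  n=1: λ₁ = 2.2π²/3.2² ≈ 2.12
  n=2: λ₂ = 8.8π²/3.2² ≈ 8.482 (4× faster decay)
  n=3: λ₃ = 19.8π²/3.2² ≈ 19.084 (9× faster decay)
As t → ∞, higher modes decay exponentially faster. The n=1 mode dominates: v ~ c₁ sin(πx/3.2) e^{-λ₁t}.
Decay rate: λ₁ = 2.2π²/3.2² ≈ 2.12.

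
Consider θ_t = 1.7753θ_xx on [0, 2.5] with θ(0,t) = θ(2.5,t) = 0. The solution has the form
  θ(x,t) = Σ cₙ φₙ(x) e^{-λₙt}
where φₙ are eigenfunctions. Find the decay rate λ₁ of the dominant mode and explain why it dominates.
Eigenvalues: λₙ = 1.7753n²π²/2.5².
First three modes:
  n=1: λ₁ = 1.7753π²/2.5² ≈ 2.803
  n=2: λ₂ = 7.1012π²/2.5² ≈ 11.214 (4× faster decay)
  n=3: λ₃ = 15.9777π²/2.5² ≈ 25.231 (9× faster decay)
As t → ∞, higher modes decay exponentially faster. The n=1 mode dominates: θ ~ c₁ sin(πx/2.5) e^{-λ₁t}.
Decay rate: λ₁ = 1.7753π²/2.5² ≈ 2.803.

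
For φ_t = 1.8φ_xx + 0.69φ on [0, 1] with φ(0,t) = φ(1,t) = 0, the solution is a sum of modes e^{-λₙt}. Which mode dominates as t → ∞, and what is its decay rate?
Eigenvalues: λₙ = 1.8n²π²/1² - 0.69.
First three modes:
  n=1: λ₁ = 1.8π² - 0.69 ≈ 17.075
  n=2: λ₂ = 7.2π² - 0.69 ≈ 70.371
  n=3: λ₃ = 16.2π² - 0.69 ≈ 159.198
Since 1.8π² ≈ 17.765 > 0.69, all λₙ > 0.
The n=1 mode decays slowest → dominates as t → ∞.
Asymptotic: φ ~ c₁ sin(πx/1) e^{-λ₁t} with decay rate λ₁ ≈ 17.075.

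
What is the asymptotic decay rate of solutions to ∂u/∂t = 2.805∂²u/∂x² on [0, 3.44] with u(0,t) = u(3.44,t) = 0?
Eigenvalues: λₙ = 2.805n²π²/3.44².
First three modes:
  n=1: λ₁ = 2.805π²/3.44² ≈ 2.339
  n=2: λ₂ = 11.22π²/3.44² ≈ 9.358 (4× faster decay)
  n=3: λ₃ = 25.245π²/3.44² ≈ 21.055 (9× faster decay)
As t → ∞, higher modes decay exponentially faster. The n=1 mode dominates: u ~ c₁ sin(πx/3.44) e^{-λ₁t}.
Decay rate: λ₁ = 2.805π²/3.44² ≈ 2.339.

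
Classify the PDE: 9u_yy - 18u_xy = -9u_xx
Rewriting in standard form: 9u_xx - 18u_xy + 9u_yy = 0. A = 9, B = -18, C = 9. Discriminant B² - 4AC = 0. Since 0 = 0, parabolic.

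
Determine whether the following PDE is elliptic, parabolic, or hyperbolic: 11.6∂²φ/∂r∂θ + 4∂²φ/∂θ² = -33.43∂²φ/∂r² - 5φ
Rewriting in standard form: 33.43∂²φ/∂r² + 11.6∂²φ/∂r∂θ + 4∂²φ/∂θ² + 5φ = 0. Coefficients: A = 33.43, B = 11.6, C = 4. B² - 4AC = -400.32, which is negative, so the equation is elliptic.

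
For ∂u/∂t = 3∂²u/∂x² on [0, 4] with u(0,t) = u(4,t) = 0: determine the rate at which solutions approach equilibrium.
Eigenvalues: λₙ = 3n²π²/4².
First three modes:
  n=1: λ₁ = 3π²/4² ≈ 1.851
  n=2: λ₂ = 12π²/4² ≈ 7.402 (4× faster decay)
  n=3: λ₃ = 27π²/4² ≈ 16.655 (9× faster decay)
As t → ∞, higher modes decay exponentially faster. The n=1 mode dominates: u ~ c₁ sin(πx/4) e^{-λ₁t}.
Decay rate: λ₁ = 3π²/4² ≈ 1.851.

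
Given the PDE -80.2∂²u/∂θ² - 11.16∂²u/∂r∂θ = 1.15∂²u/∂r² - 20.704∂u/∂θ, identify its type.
Rewriting in standard form: -1.15∂²u/∂r² - 11.16∂²u/∂r∂θ - 80.2∂²u/∂θ² + 20.704∂u/∂θ = 0. The second-order coefficients are A = -1.15, B = -11.16, C = -80.2. Since B² - 4AC = -244.3744 < 0, this is an elliptic PDE.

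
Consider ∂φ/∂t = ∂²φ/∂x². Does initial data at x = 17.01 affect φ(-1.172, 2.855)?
Yes, for any finite x. The heat equation has infinite propagation speed, so all initial data affects all points at any t > 0.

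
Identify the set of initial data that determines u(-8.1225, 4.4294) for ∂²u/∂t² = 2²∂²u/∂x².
Domain of dependence: [-16.9813, 0.7363]. Signals travel at speed 2, so data within |x - -8.1225| ≤ 2·4.4294 = 8.8588 can reach the point.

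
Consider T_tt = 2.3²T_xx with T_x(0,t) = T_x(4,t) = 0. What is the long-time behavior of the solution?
As t → ∞, T oscillates about a mean that drifts linearly in t (generically unbounded; no decay). There is no damping, so the nonconstant modes persist as standing waves (energy conserved, no decay). But with Neumann conditions at both ends the constant mode has eigenvalue 0: the spatial mean M(t) of T satisfies M'' = 0, so M(t) = M(0) + M'(0)·t. Unless the initial velocity has zero mean (∫T_t(x,0)dx = 0), the solution grows linearly in t (unbounded, though not exponentially); if it does have zero mean, the solution stays bounded and simply oscillates.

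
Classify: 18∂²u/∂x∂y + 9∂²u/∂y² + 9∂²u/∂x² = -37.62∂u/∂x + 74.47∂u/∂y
Rewriting in standard form: 9∂²u/∂x² + 18∂²u/∂x∂y + 9∂²u/∂y² + 37.62∂u/∂x - 74.47∂u/∂y = 0. Parabolic (discriminant = 0).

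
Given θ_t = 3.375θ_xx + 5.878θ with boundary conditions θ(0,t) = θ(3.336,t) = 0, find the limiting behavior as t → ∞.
θ grows unboundedly. Reaction dominates diffusion (r=5.878 > κπ²/L²≈2.99); solution grows exponentially.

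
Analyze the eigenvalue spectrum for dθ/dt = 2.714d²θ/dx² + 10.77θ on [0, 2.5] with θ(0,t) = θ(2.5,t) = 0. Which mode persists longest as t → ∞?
Eigenvalues: λₙ = 2.714n²π²/2.5² - 10.77.
First three modes:
  n=1: λ₁ = 2.714π²/2.5² - 10.77 ≈ -6.484
  n=2: λ₂ = 10.856π²/2.5² - 10.77 ≈ 6.373
  n=3: λ₃ = 24.426π²/2.5² - 10.77 ≈ 27.802
Since 2.714π²/2.5² ≈ 4.286 < 10.77, λ₁ < 0.
The n=1 mode grows fastest (−λₙ is largest for n=1) → dominates.
Asymptotic: θ ~ c₁ sin(πx/2.5) e^{6.484t} (exponential growth at rate −λ₁ ≈ 6.484).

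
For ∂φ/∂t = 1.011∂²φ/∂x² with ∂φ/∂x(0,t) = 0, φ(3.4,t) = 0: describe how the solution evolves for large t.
φ → 0. Heat escapes through the Dirichlet boundary.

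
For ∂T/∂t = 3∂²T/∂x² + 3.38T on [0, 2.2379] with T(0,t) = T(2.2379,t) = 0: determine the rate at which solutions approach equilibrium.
Eigenvalues: λₙ = 3n²π²/2.2379² - 3.38.
First three modes:
  n=1: λ₁ = 3π²/2.2379² - 3.38 ≈ 2.532
  n=2: λ₂ = 12π²/2.2379² - 3.38 ≈ 20.268
  n=3: λ₃ = 27π²/2.2379² - 3.38 ≈ 49.829
Since 3π²/2.2379² ≈ 5.912 > 3.38, all λₙ > 0.
The n=1 mode decays slowest → dominates as t → ∞.
Asymptotic: T ~ c₁ sin(πx/2.2379) e^{-λ₁t} with decay rate λ₁ ≈ 2.532.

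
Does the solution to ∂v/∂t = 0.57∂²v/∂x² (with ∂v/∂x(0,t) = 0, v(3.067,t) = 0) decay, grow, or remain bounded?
v → 0. Heat escapes through the Dirichlet boundary.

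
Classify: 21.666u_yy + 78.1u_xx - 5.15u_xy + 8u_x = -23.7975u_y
Rewriting in standard form: 78.1u_xx - 5.15u_xy + 21.666u_yy + 8u_x + 23.7975u_y = 0. Elliptic (discriminant = -6741.9359).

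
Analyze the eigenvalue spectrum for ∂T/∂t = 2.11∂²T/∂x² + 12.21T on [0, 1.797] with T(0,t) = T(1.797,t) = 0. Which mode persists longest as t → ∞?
Eigenvalues: λₙ = 2.11n²π²/1.797² - 12.21.
First three modes:
  n=1: λ₁ = 2.11π²/1.797² - 12.21 ≈ -5.761
  n=2: λ₂ = 8.44π²/1.797² - 12.21 ≈ 13.586
  n=3: λ₃ = 18.99π²/1.797² - 12.21 ≈ 45.83
Since 2.11π²/1.797² ≈ 6.449 < 12.21, λ₁ < 0.
The n=1 mode grows fastest (−λₙ is largest for n=1) → dominates.
Asymptotic: T ~ c₁ sin(πx/1.797) e^{5.761t} (exponential growth at rate −λ₁ ≈ 5.761).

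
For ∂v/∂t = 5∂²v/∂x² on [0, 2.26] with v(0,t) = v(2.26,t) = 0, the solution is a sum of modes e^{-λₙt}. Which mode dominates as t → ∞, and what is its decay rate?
Eigenvalues: λₙ = 5n²π²/2.26².
First three modes:
  n=1: λ₁ = 5π²/2.26² ≈ 9.662
  n=2: λ₂ = 20π²/2.26² ≈ 38.647 (4× faster decay)
  n=3: λ₃ = 45π²/2.26² ≈ 86.955 (9× faster decay)
As t → ∞, higher modes decay exponentially faster. The n=1 mode dominates: v ~ c₁ sin(πx/2.26) e^{-λ₁t}.
Decay rate: λ₁ = 5π²/2.26² ≈ 9.662.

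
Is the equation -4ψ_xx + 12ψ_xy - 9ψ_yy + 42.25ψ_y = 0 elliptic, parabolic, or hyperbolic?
Computing B² - 4AC with A = -4, B = 12, C = -9: discriminant = 0 (zero). Answer: parabolic.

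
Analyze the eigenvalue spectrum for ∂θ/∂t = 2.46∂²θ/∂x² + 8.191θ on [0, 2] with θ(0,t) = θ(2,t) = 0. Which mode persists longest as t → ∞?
Eigenvalues: λₙ = 2.46n²π²/2² - 8.191.
First three modes:
  n=1: λ₁ = 2.46π²/2² - 8.191 ≈ -2.121
  n=2: λ₂ = 9.84π²/2² - 8.191 ≈ 16.088
  n=3: λ₃ = 22.14π²/2² - 8.191 ≈ 46.437
Since 2.46π²/2² ≈ 6.07 < 8.191, λ₁ < 0.
The n=1 mode grows fastest (−λₙ is largest for n=1) → dominates.
Asymptotic: θ ~ c₁ sin(πx/2) e^{2.121t} (exponential growth at rate −λ₁ ≈ 2.121).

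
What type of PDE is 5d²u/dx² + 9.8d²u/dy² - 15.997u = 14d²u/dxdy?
Rewriting in standard form: 5d²u/dx² - 14d²u/dxdy + 9.8d²u/dy² - 15.997u = 0. With A = 5, B = -14, C = 9.8, the discriminant is 0. This is a parabolic PDE.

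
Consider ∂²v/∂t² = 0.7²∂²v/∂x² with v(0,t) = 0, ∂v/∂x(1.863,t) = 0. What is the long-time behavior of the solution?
As t → ∞, v oscillates (no decay). Energy is conserved; the solution oscillates indefinitely as standing waves.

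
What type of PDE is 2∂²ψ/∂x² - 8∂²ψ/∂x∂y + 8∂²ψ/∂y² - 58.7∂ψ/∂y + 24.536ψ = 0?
With A = 2, B = -8, C = 8, the discriminant is 0. This is a parabolic PDE.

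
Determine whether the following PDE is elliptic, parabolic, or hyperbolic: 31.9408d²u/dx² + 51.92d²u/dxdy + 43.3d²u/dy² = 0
Coefficients: A = 31.9408, B = 51.92, C = 43.3. B² - 4AC = -2836.46016, which is negative, so the equation is elliptic.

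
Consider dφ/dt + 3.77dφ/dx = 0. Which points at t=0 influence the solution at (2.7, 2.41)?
A single point: x = -6.3857. The characteristic through (2.7, 2.41) is x - 3.77t = const, so x = 2.7 - 3.77·2.41 = -6.3857.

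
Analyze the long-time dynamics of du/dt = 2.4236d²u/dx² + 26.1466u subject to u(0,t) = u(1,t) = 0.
Long-time behavior: u grows unboundedly. Reaction dominates diffusion (r=26.1466 > κπ²/L²≈23.92); solution grows exponentially.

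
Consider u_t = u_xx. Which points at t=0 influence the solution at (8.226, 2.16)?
The entire real line. The heat equation has infinite propagation speed: any initial disturbance instantly affects all points (though exponentially small far away).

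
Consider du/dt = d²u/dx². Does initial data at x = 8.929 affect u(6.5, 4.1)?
Yes, for any finite x. The heat equation has infinite propagation speed, so all initial data affects all points at any t > 0.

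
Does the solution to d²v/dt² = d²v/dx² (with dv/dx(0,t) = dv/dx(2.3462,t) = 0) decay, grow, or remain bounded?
v oscillates about a mean that drifts linearly in t (generically unbounded; no decay). There is no damping, so the nonconstant modes persist as standing waves (energy conserved, no decay). But with Neumann conditions at both ends the constant mode has eigenvalue 0: the spatial mean M(t) of v satisfies M'' = 0, so M(t) = M(0) + M'(0)·t. Unless the initial velocity has zero mean (∫v_t(x,0)dx = 0), the solution grows linearly in t (unbounded, though not exponentially); if it does have zero mean, the solution stays bounded and simply oscillates.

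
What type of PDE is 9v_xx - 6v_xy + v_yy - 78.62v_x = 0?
With A = 9, B = -6, C = 1, the discriminant is 0. This is a parabolic PDE.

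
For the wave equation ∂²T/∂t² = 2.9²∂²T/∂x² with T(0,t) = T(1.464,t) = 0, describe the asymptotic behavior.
T oscillates (no decay). Energy is conserved; the solution oscillates indefinitely as standing waves.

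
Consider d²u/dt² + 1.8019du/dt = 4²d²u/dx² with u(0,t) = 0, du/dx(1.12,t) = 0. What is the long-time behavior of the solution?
As t → ∞, u → 0. Damping (γ=1.8019) dissipates energy; oscillations decay exponentially.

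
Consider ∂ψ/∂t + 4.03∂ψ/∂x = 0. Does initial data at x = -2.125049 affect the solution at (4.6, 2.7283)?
No. Only data at x = -6.395049 affects (4.6, 2.7283). Advection has one-way propagation along characteristics.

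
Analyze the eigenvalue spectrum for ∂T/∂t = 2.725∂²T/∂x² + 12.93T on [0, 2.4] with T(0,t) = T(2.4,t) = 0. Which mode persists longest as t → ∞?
Eigenvalues: λₙ = 2.725n²π²/2.4² - 12.93.
First three modes:
  n=1: λ₁ = 2.725π²/2.4² - 12.93 ≈ -8.261
  n=2: λ₂ = 10.9π²/2.4² - 12.93 ≈ 5.747
  n=3: λ₃ = 24.525π²/2.4² - 12.93 ≈ 29.093
Since 2.725π²/2.4² ≈ 4.669 < 12.93, λ₁ < 0.
The n=1 mode grows fastest (−λₙ is largest for n=1) → dominates.
Asymptotic: T ~ c₁ sin(πx/2.4) e^{8.261t} (exponential growth at rate −λ₁ ≈ 8.261).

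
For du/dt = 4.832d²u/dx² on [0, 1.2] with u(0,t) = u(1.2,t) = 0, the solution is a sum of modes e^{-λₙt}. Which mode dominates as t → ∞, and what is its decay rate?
Eigenvalues: λₙ = 4.832n²π²/1.2².
First three modes:
  n=1: λ₁ = 4.832π²/1.2² ≈ 33.118
  n=2: λ₂ = 19.328π²/1.2² ≈ 132.472 (4× faster decay)
  n=3: λ₃ = 43.488π²/1.2² ≈ 298.062 (9× faster decay)
As t → ∞, higher modes decay exponentially faster. The n=1 mode dominates: u ~ c₁ sin(πx/1.2) e^{-λ₁t}.
Decay rate: λ₁ = 4.832π²/1.2² ≈ 33.118.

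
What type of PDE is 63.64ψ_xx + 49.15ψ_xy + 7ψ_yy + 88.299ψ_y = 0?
With A = 63.64, B = 49.15, C = 7, the discriminant is 633.8025. This is a hyperbolic PDE.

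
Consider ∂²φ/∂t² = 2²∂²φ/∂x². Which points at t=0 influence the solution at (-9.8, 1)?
Domain of dependence: [-11.8, -7.8]. Signals travel at speed 2, so data within |x - -9.8| ≤ 2·1 = 2 can reach the point.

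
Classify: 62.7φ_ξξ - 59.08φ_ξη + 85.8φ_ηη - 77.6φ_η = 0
Elliptic (discriminant = -18028.1936).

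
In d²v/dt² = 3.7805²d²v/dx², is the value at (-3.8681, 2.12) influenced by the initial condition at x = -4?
Yes. The domain of dependence is [-11.88276, 4.14656], and -4 ∈ [-11.88276, 4.14656].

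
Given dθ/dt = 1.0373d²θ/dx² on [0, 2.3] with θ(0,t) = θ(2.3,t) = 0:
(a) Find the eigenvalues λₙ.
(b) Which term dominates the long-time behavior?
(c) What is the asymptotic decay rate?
Eigenvalues: λₙ = 1.0373n²π²/2.3².
First three modes:
  n=1: λ₁ = 1.0373π²/2.3² ≈ 1.935
  n=2: λ₂ = 4.1492π²/2.3² ≈ 7.741 (4× faster decay)
  n=3: λ₃ = 9.3357π²/2.3² ≈ 17.418 (9× faster decay)
As t → ∞, higher modes decay exponentially faster. The n=1 mode dominates: θ ~ c₁ sin(πx/2.3) e^{-λ₁t}.
Decay rate: λ₁ = 1.0373π²/2.3² ≈ 1.935.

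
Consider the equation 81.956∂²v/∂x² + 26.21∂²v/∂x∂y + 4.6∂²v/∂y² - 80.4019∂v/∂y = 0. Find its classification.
Elliptic. (A = 81.956, B = 26.21, C = 4.6 gives B² - 4AC = -821.0263.)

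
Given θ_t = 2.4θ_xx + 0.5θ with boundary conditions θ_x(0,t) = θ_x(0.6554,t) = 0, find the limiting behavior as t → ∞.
θ grows unboundedly. With Neumann BCs the constant mode has diffusion eigenvalue 0, so any r > 0 makes it grow like e^(0.5t); solution grows exponentially.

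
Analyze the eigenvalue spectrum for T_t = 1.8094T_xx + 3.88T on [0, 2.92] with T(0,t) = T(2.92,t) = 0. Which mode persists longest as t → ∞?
Eigenvalues: λₙ = 1.8094n²π²/2.92² - 3.88.
First three modes:
  n=1: λ₁ = 1.8094π²/2.92² - 3.88 ≈ -1.786
  n=2: λ₂ = 7.2376π²/2.92² - 3.88 ≈ 4.498
  n=3: λ₃ = 16.2846π²/2.92² - 3.88 ≈ 14.97
Since 1.8094π²/2.92² ≈ 2.094 < 3.88, λ₁ < 0.
The n=1 mode grows fastest (−λₙ is largest for n=1) → dominates.
Asymptotic: T ~ c₁ sin(πx/2.92) e^{1.786t} (exponential growth at rate −λ₁ ≈ 1.786).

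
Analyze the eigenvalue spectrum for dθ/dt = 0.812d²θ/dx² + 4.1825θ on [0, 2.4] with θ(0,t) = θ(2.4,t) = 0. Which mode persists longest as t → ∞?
Eigenvalues: λₙ = 0.812n²π²/2.4² - 4.1825.
First three modes:
  n=1: λ₁ = 0.812π²/2.4² - 4.1825 ≈ -2.791
  n=2: λ₂ = 3.248π²/2.4² - 4.1825 ≈ 1.383
  n=3: λ₃ = 7.308π²/2.4² - 4.1825 ≈ 8.34
Since 0.812π²/2.4² ≈ 1.391 < 4.1825, λ₁ < 0.
The n=1 mode grows fastest (−λₙ is largest for n=1) → dominates.
Asymptotic: θ ~ c₁ sin(πx/2.4) e^{2.791t} (exponential growth at rate −λ₁ ≈ 2.791).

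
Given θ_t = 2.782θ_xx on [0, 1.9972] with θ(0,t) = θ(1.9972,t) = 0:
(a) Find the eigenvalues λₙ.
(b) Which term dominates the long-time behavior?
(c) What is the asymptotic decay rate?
Eigenvalues: λₙ = 2.782n²π²/1.9972².
First three modes:
  n=1: λ₁ = 2.782π²/1.9972² ≈ 6.884
  n=2: λ₂ = 11.128π²/1.9972² ≈ 27.534 (4× faster decay)
  n=3: λ₃ = 25.038π²/1.9972² ≈ 61.952 (9× faster decay)
As t → ∞, higher modes decay exponentially faster. The n=1 mode dominates: θ ~ c₁ sin(πx/1.9972) e^{-λ₁t}.
Decay rate: λ₁ = 2.782π²/1.9972² ≈ 6.884.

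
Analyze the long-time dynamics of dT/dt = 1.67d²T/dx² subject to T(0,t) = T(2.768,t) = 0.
Long-time behavior: T → 0. Heat diffuses out through both boundaries.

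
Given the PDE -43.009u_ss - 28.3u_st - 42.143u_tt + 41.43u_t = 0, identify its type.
The second-order coefficients are A = -43.009, B = -28.3, C = -42.143. Since B² - 4AC = -6449.223148 < 0, this is an elliptic PDE.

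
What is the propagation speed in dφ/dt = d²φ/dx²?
Infinite. The heat equation is parabolic, not hyperbolic, so disturbances propagate instantly.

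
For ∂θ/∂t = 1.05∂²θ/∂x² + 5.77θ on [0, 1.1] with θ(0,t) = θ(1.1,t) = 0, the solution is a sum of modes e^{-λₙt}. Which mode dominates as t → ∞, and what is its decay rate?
Eigenvalues: λₙ = 1.05n²π²/1.1² - 5.77.
First three modes:
  n=1: λ₁ = 1.05π²/1.1² - 5.77 ≈ 2.795
  n=2: λ₂ = 4.2π²/1.1² - 5.77 ≈ 28.488
  n=3: λ₃ = 9.45π²/1.1² - 5.77 ≈ 71.311
Since 1.05π²/1.1² ≈ 8.565 > 5.77, all λₙ > 0.
The n=1 mode decays slowest → dominates as t → ∞.
Asymptotic: θ ~ c₁ sin(πx/1.1) e^{-λ₁t} with decay rate λ₁ ≈ 2.795.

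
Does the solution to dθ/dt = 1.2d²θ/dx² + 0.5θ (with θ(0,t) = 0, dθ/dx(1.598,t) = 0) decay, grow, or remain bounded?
θ → 0. Diffusion dominates reaction (r=0.5 < κπ²/(4L²)≈1.16); solution decays.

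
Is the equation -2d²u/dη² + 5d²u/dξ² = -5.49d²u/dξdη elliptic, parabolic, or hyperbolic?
Rewriting in standard form: 5d²u/dξ² + 5.49d²u/dξdη - 2d²u/dη² = 0. Computing B² - 4AC with A = 5, B = 5.49, C = -2: discriminant = 70.1401 (positive). Answer: hyperbolic.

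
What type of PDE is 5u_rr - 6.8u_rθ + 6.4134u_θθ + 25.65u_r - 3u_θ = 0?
With A = 5, B = -6.8, C = 6.4134, the discriminant is -82.028. This is an elliptic PDE.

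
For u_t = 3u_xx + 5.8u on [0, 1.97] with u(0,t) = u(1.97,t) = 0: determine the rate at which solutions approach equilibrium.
Eigenvalues: λₙ = 3n²π²/1.97² - 5.8.
First three modes:
  n=1: λ₁ = 3π²/1.97² - 5.8 ≈ 1.829
  n=2: λ₂ = 12π²/1.97² - 5.8 ≈ 24.717
  n=3: λ₃ = 27π²/1.97² - 5.8 ≈ 62.864
Since 3π²/1.97² ≈ 7.629 > 5.8, all λₙ > 0.
The n=1 mode decays slowest → dominates as t → ∞.
Asymptotic: u ~ c₁ sin(πx/1.97) e^{-λ₁t} with decay rate λ₁ ≈ 1.829.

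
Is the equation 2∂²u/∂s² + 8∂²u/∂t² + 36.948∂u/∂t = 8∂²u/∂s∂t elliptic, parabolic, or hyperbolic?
Rewriting in standard form: 2∂²u/∂s² - 8∂²u/∂s∂t + 8∂²u/∂t² + 36.948∂u/∂t = 0. Computing B² - 4AC with A = 2, B = -8, C = 8: discriminant = 0 (zero). Answer: parabolic.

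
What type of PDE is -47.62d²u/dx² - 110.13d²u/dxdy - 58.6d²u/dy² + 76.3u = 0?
With A = -47.62, B = -110.13, C = -58.6, the discriminant is 966.4889. This is a hyperbolic PDE.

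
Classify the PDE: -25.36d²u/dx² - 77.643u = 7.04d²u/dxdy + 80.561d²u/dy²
Rewriting in standard form: -25.36d²u/dx² - 7.04d²u/dxdy - 80.561d²u/dy² - 77.643u = 0. A = -25.36, B = -7.04, C = -80.561. Discriminant B² - 4AC = -8122.54624. Since -8122.54624 < 0, elliptic.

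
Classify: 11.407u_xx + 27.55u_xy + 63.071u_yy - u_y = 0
Elliptic (discriminant = -2118.801088).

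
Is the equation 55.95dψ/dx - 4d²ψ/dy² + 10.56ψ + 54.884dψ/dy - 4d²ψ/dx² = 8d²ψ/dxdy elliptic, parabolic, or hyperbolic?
Rewriting in standard form: -4d²ψ/dx² - 8d²ψ/dxdy - 4d²ψ/dy² + 55.95dψ/dx + 54.884dψ/dy + 10.56ψ = 0. Computing B² - 4AC with A = -4, B = -8, C = -4: discriminant = 0 (zero). Answer: parabolic.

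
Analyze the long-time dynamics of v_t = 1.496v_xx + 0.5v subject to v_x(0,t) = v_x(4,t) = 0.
Long-time behavior: v grows unboundedly. With Neumann BCs the constant mode has diffusion eigenvalue 0, so any r > 0 makes it grow like e^(0.5t); solution grows exponentially.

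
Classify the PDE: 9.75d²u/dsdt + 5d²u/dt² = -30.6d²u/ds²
Rewriting in standard form: 30.6d²u/ds² + 9.75d²u/dsdt + 5d²u/dt² = 0. A = 30.6, B = 9.75, C = 5. Discriminant B² - 4AC = -516.9375. Since -516.9375 < 0, elliptic.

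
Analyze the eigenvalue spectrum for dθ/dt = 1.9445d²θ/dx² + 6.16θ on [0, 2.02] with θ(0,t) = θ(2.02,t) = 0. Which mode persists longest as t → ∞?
Eigenvalues: λₙ = 1.9445n²π²/2.02² - 6.16.
First three modes:
  n=1: λ₁ = 1.9445π²/2.02² - 6.16 ≈ -1.457
  n=2: λ₂ = 7.778π²/2.02² - 6.16 ≈ 12.653
  n=3: λ₃ = 17.5005π²/2.02² - 6.16 ≈ 36.17
Since 1.9445π²/2.02² ≈ 4.703 < 6.16, λ₁ < 0.
The n=1 mode grows fastest (−λₙ is largest for n=1) → dominates.
Asymptotic: θ ~ c₁ sin(πx/2.02) e^{1.457t} (exponential growth at rate −λ₁ ≈ 1.457).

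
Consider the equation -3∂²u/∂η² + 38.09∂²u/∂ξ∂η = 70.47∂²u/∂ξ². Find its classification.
Rewriting in standard form: -70.47∂²u/∂ξ² + 38.09∂²u/∂ξ∂η - 3∂²u/∂η² = 0. Hyperbolic. (A = -70.47, B = 38.09, C = -3 gives B² - 4AC = 605.2081.)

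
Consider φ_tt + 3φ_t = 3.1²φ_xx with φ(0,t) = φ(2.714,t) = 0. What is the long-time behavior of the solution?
As t → ∞, φ → 0. Damping (γ=3) dissipates energy; oscillations decay exponentially.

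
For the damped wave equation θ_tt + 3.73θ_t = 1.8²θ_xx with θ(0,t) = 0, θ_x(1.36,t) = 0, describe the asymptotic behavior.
θ → 0. Damping (γ=3.73) dissipates energy; oscillations decay exponentially.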